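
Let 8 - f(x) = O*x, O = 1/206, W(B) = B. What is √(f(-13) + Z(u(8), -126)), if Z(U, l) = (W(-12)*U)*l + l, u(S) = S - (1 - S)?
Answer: √957443710/206 ≈ 150.21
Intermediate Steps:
u(S) = -1 + 2*S (u(S) = S + (-1 + S) = -1 + 2*S)
O = 1/206 ≈ 0.0048544
Z(U, l) = l - 12*U*l (Z(U, l) = (-12*U)*l + l = -12*U*l + l = l - 12*U*l)
f(x) = 8 - x/206
√(f(-13) + Z(u(8), -126)) = √((8 - 1/206*(-13)) - 126*(1 - 12*(-1 + 2*8))) = √((8 + 13/206) - 126*(1 - 12*(-1 + 16))) = √(1661/206 - 126*(1 - 12*15)) = √(1661/206 - 126*(1 - 180)) = √(1661/206 - 126*(-179)) = √(1661/206 + 22554) = √(4647785/206) = √957443710/206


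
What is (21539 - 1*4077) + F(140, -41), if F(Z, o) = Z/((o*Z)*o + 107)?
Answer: 4111375654/235447 ≈ 17462.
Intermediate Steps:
F(Z, o) = Z/(107 + Z*o**2) (F(Z, o) = Z/((Z*o)*o + 107) = Z/(Z*o**2 + 107) = Z/(107 + Z*o**2))
(21539 - 1*4077) + F(140, -41) = (21539 - 1*4077) + 140/(107 + 140*(-41)**2) = (21539 - 4077) + 140/(107 + 140*1681) = 17462 + 140/(107 + 235340) = 17462 + 140/235447 = 4111375654/235447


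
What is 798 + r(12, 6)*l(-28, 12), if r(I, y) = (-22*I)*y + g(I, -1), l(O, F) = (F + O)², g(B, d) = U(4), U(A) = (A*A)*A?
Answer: -388322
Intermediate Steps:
U(A) = A³ (U(A) = A²*A = A³)
g(B, d) = 64 (g(B, d) = 4³ = 64)
r(I, y) = 64 - 22*I*y (r(I, y) = (-22*I)*y + 64 = -22*I*y + 64 = 64 - 22*I*y)
798 + r(12, 6)*l(-28, 12) = 798 + (64 - 22*12*6)*(12 - 28)² = 798 + (64 - 1584)*(-16)² = 798 - 1520*256 = 798 - 389120 = -388322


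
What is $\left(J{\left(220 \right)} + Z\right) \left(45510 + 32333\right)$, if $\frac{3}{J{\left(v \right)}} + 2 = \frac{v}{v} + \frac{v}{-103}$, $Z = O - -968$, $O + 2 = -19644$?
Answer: $-1454026023$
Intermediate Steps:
$O = -19646$ ($O = -2 - 19644 = -19646$)
$Z = -18678$ ($Z = -19646 - -968 = -19646 + 968 = -18678$)
$J{\left(v \right)} = \frac{3}{-1 - \frac{v}{103}}$ ($J{\left(v \right)} = \frac{3}{-2 + \left(\frac{v}{v} + \frac{v}{-103}\right)} = \frac{3}{-2 + \left(1 + v \left(- \frac{1}{103}\right)\right)} = \frac{3}{-2 - \left(-1 + \frac{v}{103}\right)} = \frac{3}{-1 - \frac{v}{103}}$)
$\left(J{\left(220 \right)} + Z\right) \left(45510 + 32333\right) = \left(- \frac{309}{103 + 220} - 18678\right) \left(45510 + 32333\right) = \left(- \frac{309}{323} - 18678\right) 77843 = \left(- \frac{6033303}{323}\right) 77843 = -1454026023$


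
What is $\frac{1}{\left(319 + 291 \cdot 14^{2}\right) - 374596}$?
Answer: $- \frac{1}{317241} \approx -3.1522 \cdot 10^{-6}$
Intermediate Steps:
$\frac{1}{\left(319 + 291 \cdot 14^{2}\right) - 374596} = \frac{1}{\left(319 + 291 \cdot 196\right) - 374596} = \frac{1}{\left(319 + 57036\right) - 374596} = \frac{1}{57355 - 374596} = \frac{1}{-317241} = - \frac{1}{317241}$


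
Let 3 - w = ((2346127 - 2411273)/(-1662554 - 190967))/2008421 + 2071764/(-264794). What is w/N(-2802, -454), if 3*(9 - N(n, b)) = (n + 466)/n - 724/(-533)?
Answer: 11951080633696554323983269/9130337271572429048076971 ≈ 1.3089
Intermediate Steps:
w = 5334829911850042931/492867758293647377 (w = 3 - (((2346127 - 2411273)/(-1662554 - 190967))/2008421 + 2071764/(-264794)) = 3 - (-65146/(-1853521)*(1/2008421) + 2071764*(-1/264794)) = 3 - (-65146*(-1/1853521)*(1/2008421) - 1035882/132397) = 3 - ((65146/1853521)*(1/2008421) - 1035882/132397) = 3 - (65146/3722650500341 - 1035882/132397) = 3 - 1*(-3856226636969100800/492867758293647377) = 3 + 3856226636969100800/492867758293647377 = 5334829911850042931/492867758293647377 ≈ 10.824)
N(n, b) = 13667/1599 - (466 + n)/(3*n) (N(n, b) = 9 - ((n + 466)/n - 724/(-533))/3 = 9 - ((466 + n)/n - 724*(-1/533))/3 = 9 - ((466 + n)/n + 724/533)/3 = 9 - (724/533 + (466 + n)/n)/3 = 9 + (-724/1599 - (466 + n)/(3*n)) = 13667/1599 - (466 + n)/(3*n))
w/N(-2802, -454) = 5334829911850042931/(492867758293647377*(((2/1599)*(-124189 + 6567*(-2802))/(-2802)))) = 5334829911850042931/(492867758293647377*(((2/1599)*(-1/2802)*(-124189 - 18400734)))) = 5334829911850042931/(492867758293647377*(((2/1599)*(-1/2802)*(-18524923)))) = 5334829911850042931/(492867758293647377*(18524923/2240199)) = (5334829911850042931/492867758293647377)*(2240199/18524923) = 11951080633696554323983269/9130337271572429048076971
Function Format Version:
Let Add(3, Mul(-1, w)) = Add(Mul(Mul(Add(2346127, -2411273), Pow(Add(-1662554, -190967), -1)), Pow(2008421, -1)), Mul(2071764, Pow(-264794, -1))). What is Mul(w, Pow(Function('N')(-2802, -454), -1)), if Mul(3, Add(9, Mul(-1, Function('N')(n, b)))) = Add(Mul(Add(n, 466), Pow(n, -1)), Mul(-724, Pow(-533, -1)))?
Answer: Rational(11951080633696554323983269, 9130337271572429048076971) ≈ 1.3089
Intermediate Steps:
w = Rational(5334829911850042931, 492867758293647377) (w = Add(3, Mul(-1, Add(Mul(Mul(Add(2346127, -2411273), Pow(Add(-1662554, -190967), -1)), Pow(2008421, -1)), Mul(2071764, Pow(-264794, -1))))) = Add(3, Mul(-1, Add(Mul(Mul(-65146, Pow(-1853521, -1)), Rational(1, 2008421)), Mul(2071764, Rational(-1, 264794))))) = Add(3, Mul(-1, Add(Mul(Mul(-65146, Rational(-1, 1853521)), Rational(1, 2008421)), Rational(-1035882, 132397)))) = Add(3, Mul(-1, Add(Mul(Rational(65146, 1853521), Rational(1, 2008421)), Rational(-1035882, 132397)))) = Add(3, Mul(-1, Add(Rational(65146, 3722650500341), Rational(-1035882, 132397)))) = Add(3, Mul(-1, Rational(-3856226636969100800, 492867758293647377))) = Add(3, Rational(3856226636969100800, 492867758293647377)) = Rational(5334829911850042931, 492867758293647377) ≈ 10.824)
Function('N')(n, b) = Add(Rational(13667, 1599), Mul(Rational(-1, 3), Pow(n, -1), Add(466, n))) (Function('N')(n, b) = Add(9, Mul(Rational(-1, 3), Add(Mul(Add(n, 466), Pow(n, -1)), Mul(-724, Pow(-533, -1))))) = Add(9, Mul(Rational(-1, 3), Add(Mul(Add(466, n), Pow(n, -1)), Mul(-724, Rational(-1, 533))))) = Add(9, Mul(Rational(-1, 3), Add(Mul(Pow(n, -1), Add(466, n)), Rational(724, 533)))) = Add(9, Mul(Rational(-1, 3), Add(Rational(724, 533), Mul(Pow(n, -1), Add(466, n))))) = Add(9, Add(Rational(-724, 1599), Mul(Rational(-1, 3), Pow(n, -1), Add(466, n)))) = Add(Rational(13667, 1599), Mul(Rational(-1, 3), Pow(n, -1), Add(466, n))))
Mul(w, Pow(Function('N')(-2802, -454), -1)) = Mul(Rational(5334829911850042931, 492867758293647377), Pow(Mul(Rational(2, 1599), Pow(-2802, -1), Add(-124189, Mul(6567, -2802))), -1)) = Mul(Rational(5334829911850042931, 492867758293647377), Pow(Mul(Rational(2, 1599), Rational(-1, 2802), Add(-124189, -18400734)), -1)) = Mul(Rational(5334829911850042931, 492867758293647377), Pow(Mul(Rational(2, 1599), Rational(-1, 2802), -18524923), -1)) = Mul(Rational(5334829911850042931, 492867758293647377), Pow(Rational(18524923, 2240199), -1)) = Mul(Rational(5334829911850042931, 492867758293647377), Rational(2240199, 18524923)) = Rational(11951080633696554323983269, 9130337271572429048076971)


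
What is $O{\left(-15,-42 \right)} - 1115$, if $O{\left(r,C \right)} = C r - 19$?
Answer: $-504$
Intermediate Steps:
$O{\left(r,C \right)} = -19 + C r$
$O{\left(-15,-42 \right)} - 1115 = \left(-19 - -630\right) - 1115 = \left(-19 + 630\right) - 1115 = 611 - 1115 = -504$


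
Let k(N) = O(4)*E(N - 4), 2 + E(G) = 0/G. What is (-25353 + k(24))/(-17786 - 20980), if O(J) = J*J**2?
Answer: 25481/38766 ≈ 0.65730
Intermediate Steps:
O(J) = J**3
E(G) = -2 (E(G) = -2 + 0/G = -2 + 0 = -2)
k(N) = -128 (k(N) = 4**3*(-2) = 64*(-2) = -128)
(-25353 + k(24))/(-17786 - 20980) = (-25353 - 128)/(-17786 - 20980) = -25481/(-38766) = -25481*(-1/38766) = 25481/38766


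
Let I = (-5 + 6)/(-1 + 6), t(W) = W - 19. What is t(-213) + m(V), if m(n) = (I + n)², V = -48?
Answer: 51321/25 ≈ 2052.8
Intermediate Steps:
t(W) = -19 + W
I = ⅕ (I = 1/5 = 1*(⅕) = ⅕ ≈ 0.20000)
m(n) = (⅕ + n)²
t(-213) + m(V) = (-19 - 213) + (1 + 5*(-48))²/25 = -232 + (1 - 240)²/25 = -232 + (1/25)*(-239)² = -232 + (1/25)*57121 = -232 + 57121/25 = 51321/25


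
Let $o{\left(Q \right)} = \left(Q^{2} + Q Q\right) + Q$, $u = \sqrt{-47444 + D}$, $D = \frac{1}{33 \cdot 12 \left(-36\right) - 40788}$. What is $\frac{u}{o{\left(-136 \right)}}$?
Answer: $\frac{i \sqrt{3992995024073}}{338116944} \approx 0.0059099 i$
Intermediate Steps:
$D = - \frac{1}{55044}$ ($D = \frac{1}{396 \left(-36\right) - 40788} = \frac{1}{-14256 - 40788} = \frac{1}{-55044} = - \frac{1}{55044} \approx -1.8167 \cdot 10^{-5}$)
$u = \frac{i \sqrt{3992995024073}}{9174}$ ($u = \sqrt{-47444 - \frac{1}{55044}} = \sqrt{- \frac{2611507537}{55044}} = \frac{i \sqrt{3992995024073}}{9174} \approx 217.82 i$)
$o{\left(Q \right)} = Q + 2 Q^{2}$ ($o{\left(Q \right)} = \left(Q^{2} + Q^{2}\right) + Q = 2 Q^{2} + Q = Q + 2 Q^{2}$)
$\frac{u}{o{\left(-136 \right)}} = \frac{\frac{1}{9174} i \sqrt{3992995024073}}{\left(-136\right) \left(1 + 2 \left(-136\right)\right)} = \frac{\frac{1}{9174} i \sqrt{3992995024073}}{\left(-136\right) \left(1 - 272\right)} = \frac{\frac{1}{9174} i \sqrt{3992995024073}}{\left(-136\right) \left(-271\right)} = \frac{\frac{1}{9174} i \sqrt{3992995024073}}{36856} = \frac{i \sqrt{3992995024073}}{9174} \cdot \frac{1}{36856} = \frac{i \sqrt{3992995024073}}{338116944}$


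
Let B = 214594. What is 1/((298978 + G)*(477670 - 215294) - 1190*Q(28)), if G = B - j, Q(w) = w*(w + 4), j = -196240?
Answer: 1/186236567072 ≈ 5.3695e-12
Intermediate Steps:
Q(w) = w*(4 + w)
G = 410834 (G = 214594 - 1*(-196240) = 214594 + 196240 = 410834)
1/((298978 + G)*(477670 - 215294) - 1190*Q(28)) = 1/((298978 + 410834)*(477670 - 215294) - 33320*(4 + 28)) = 1/(709812*262376 - 33320*32) = 1/(186237633312 - 1190*896) = 1/(186237633312 - 1066240) = 1/186236567072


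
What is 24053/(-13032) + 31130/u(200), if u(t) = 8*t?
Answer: 4590017/260640 ≈ 17.611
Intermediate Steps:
24053/(-13032) + 31130/u(200) = 24053/(-13032) + 31130/((8*200)) = 24053*(-1/13032) + 31130/1600 = -24053/13032 + 31130*(1/1600) = -24053/13032 + 3113/160 = 4590017/260640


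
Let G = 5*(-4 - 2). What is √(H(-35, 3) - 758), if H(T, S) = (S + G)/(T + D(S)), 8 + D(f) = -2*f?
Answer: I*√37115/7 ≈ 27.522*I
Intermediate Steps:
D(f) = -8 - 2*f
G = -30 (G = 5*(-6) = -30)
H(T, S) = (-30 + S)/(-8 + T - 2*S) (H(T, S) = (S - 30)/(T + (-8 - 2*S)) = (-30 + S)/(-8 + T - 2*S))
√(H(-35, 3) - 758) = √((30 - 1*3)/(8 - 1*(-35) + 2*3) - 758) = √((30 - 3)/(8 + 35 + 6) - 758) = √(27/49 - 758) = √(-37115/49) = I*√37115/7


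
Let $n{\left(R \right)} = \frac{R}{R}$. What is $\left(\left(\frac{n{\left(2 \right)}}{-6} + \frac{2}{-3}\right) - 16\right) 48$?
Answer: $-808$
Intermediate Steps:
$n{\left(R \right)} = 1$
$\left(\left(\frac{n{\left(2 \right)}}{-6} + \frac{2}{-3}\right) - 16\right) 48 = \left(\left(1 \frac{1}{-6} + \frac{2}{-3}\right) - 16\right) 48 = \left(\left(1 \left(- \frac{1}{6}\right) + 2 \left(- \frac{1}{3}\right)\right) - 16\right) 48 = \left(\left(- \frac{1}{6} - \frac{2}{3}\right) - 16\right) 48 = \left(- \frac{5}{6} - 16\right) 48 = \left(- \frac{101}{6}\right) 48 = -808$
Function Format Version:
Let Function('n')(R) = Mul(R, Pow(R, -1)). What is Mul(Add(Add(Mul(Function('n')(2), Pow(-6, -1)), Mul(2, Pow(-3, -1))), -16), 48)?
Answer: -808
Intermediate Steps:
Function('n')(R) = 1
Mul(Add(Add(Mul(Function('n')(2), Pow(-6, -1)), Mul(2, Pow(-3, -1))), -16), 48) = Mul(Add(Add(Mul(1, Pow(-6, -1)), Mul(2, Pow(-3, -1))), -16), 48) = Mul(Add(Add(Mul(1, Rational(-1, 6)), Mul(2, Rational(-1, 3))), -16), 48) = Mul(Add(Add(Rational(-1, 6), Rational(-2, 3)), -16), 48) = Mul(Add(Rational(-5, 6), -16), 48) = Mul(Rational(-101, 6), 48) = -808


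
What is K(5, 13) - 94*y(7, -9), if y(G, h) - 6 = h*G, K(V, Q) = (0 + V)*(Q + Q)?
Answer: 5488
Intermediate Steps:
K(V, Q) = 2*Q*V (K(V, Q) = V*(2*Q) = 2*Q*V)
y(G, h) = 6 + G*h (y(G, h) = 6 + h*G = 6 + G*h)
K(5, 13) - 94*y(7, -9) = 2*13*5 - 94*(6 + 7*(-9)) = 130 - 94*(6 - 63) = 130 - 94*(-57) = 130 + 5358 = 5488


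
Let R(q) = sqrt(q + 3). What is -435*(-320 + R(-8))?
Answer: 139200 - 435*I*sqrt(5) ≈ 1.392e+5 - 972.69*I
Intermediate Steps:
R(q) = sqrt(3 + q)
-435*(-320 + R(-8)) = -435*(-320 + sqrt(3 - 8)) = -435*(-320 + sqrt(-5)) = -435*(-320 + I*sqrt(5)) = 139200 - 435*I*sqrt(5)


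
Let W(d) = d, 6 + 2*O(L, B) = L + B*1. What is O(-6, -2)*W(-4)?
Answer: 28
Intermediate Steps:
O(L, B) = -3 + B/2 + L/2 (O(L, B) = -3 + (L + B*1)/2 = -3 + (L + B)/2 = -3 + (B + L)/2 = -3 + (B/2 + L/2) = -3 + B/2 + L/2)
O(-6, -2)*W(-4) = (-3 + (½)*(-2) + (½)*(-6))*(-4) = (-3 - 1 - 3)*(-4) = -7*(-4) = 28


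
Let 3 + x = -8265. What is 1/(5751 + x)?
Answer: -1/2517 ≈ -0.00039730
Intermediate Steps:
x = -8268 (x = -3 - 8265 = -8268)
1/(5751 + x) = 1/(5751 - 8268) = 1/(-2517) = -1/2517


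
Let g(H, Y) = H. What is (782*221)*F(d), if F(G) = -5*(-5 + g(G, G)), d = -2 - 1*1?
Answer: 6912880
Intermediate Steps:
d = -3 (d = -2 - 1 = -3)
F(G) = 25 - 5*G (F(G) = -5*(-5 + G) = 25 - 5*G)
(782*221)*F(d) = (782*221)*(25 - 5*(-3)) = 172822*(25 + 15) = 172822*40 = 6912880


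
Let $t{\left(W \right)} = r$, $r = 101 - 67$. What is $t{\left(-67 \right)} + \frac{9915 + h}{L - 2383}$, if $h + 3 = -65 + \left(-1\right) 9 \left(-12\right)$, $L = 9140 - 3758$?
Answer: $\frac{111921}{2999} \approx 37.319$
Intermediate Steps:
$r = 34$
$t{\left(W \right)} = 34$
$L = 5382$
$h = 40$ ($h = -3 - \left(65 - \left(-1\right) 9 \left(-12\right)\right) = -3 - -43 = -3 + \left(-65 + 108\right) = -3 + 43 = 40$)
$t{\left(-67 \right)} + \frac{9915 + h}{L - 2383} = 34 + \frac{9915 + 40}{5382 - 2383} = 34 + \frac{9955}{2999} = \frac{111921}{2999}$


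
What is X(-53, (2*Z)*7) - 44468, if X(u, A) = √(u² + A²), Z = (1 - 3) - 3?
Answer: -44468 + √7709 ≈ -44380.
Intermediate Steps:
Z = -5 (Z = -2 - 3 = -5)
X(u, A) = √(A² + u²)
X(-53, (2*Z)*7) - 44468 = √(((2*(-5))*7)² + (-53)²) - 44468 = √((-10*7)² + 2809) - 44468 = √((-70)² + 2809) - 44468 = √(4900 + 2809) - 44468 = √7709 - 44468 = -44468 + √7709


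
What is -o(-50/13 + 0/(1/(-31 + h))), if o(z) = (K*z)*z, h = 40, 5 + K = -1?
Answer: 15000/169 ≈ 88.757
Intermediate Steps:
K = -6 (K = -5 - 1 = -6)
o(z) = -6*z² (o(z) = (-6*z)*z = -6*z²)
-o(-50/13 + 0/(1/(-31 + h))) = -(-6)*(-50/13 + 0/(1/(-31 + 40)))² = -(-6)*(-50*1/13 + 0/(1/9))² = -(-6)*(-50/13 + 0/(⅑))² = -(-6)*(-50/13 + 0*9)² = -(-6)*(-50/13 + 0)² = -(-6)*(-50/13)² = -(-6)*2500/169 = -1*(-15000/169) = 15000/169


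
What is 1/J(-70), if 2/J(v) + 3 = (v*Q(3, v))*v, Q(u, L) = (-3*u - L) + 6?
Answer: 328297/2 ≈ 1.6415e+5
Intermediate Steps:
Q(u, L) = 6 - L - 3*u (Q(u, L) = (-L - 3*u) + 6 = 6 - L - 3*u)
J(v) = 2/(-3 + v**2*(-3 - v)) (J(v) = 2/(-3 + (v*(6 - v - 3*3))*v) = 2/(-3 + (v*(6 - v - 9))*v) = 2/(-3 + (v*(-3 - v))*v) = 2/(-3 + v**2*(-3 - v)))
1/J(-70) = 1/(-2/(3 + (-70)**2*(3 - 70))) = 1/(-2/(3 + 4900*(-67))) = 1/(-2/(3 - 328300)) = 1/(-2/(-328297)) = 1/(-2*(-1/328297)) = 1/(2/328297) = 328297/2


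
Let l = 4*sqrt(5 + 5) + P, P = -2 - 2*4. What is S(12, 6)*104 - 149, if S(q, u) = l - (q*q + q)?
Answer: -17413 + 416*sqrt(10) ≈ -16098.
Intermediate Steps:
P = -10 (P = -2 - 8 = -10)
l = -10 + 4*sqrt(10) (l = 4*sqrt(5 + 5) - 10 = 4*sqrt(10) - 10 = -10 + 4*sqrt(10) ≈ 2.6491)
S(q, u) = -10 - q - q**2 + 4*sqrt(10) (S(q, u) = (-10 + 4*sqrt(10)) - (q*q + q) = (-10 + 4*sqrt(10)) - (q**2 + q) = (-10 + 4*sqrt(10)) - (q + q**2) = (-10 + 4*sqrt(10)) + (-q - q**2) = -10 - q - q**2 + 4*sqrt(10))
S(12, 6)*104 - 149 = (-10 - 1*12 - 1*12**2 + 4*sqrt(10))*104 - 149 = (-10 - 12 - 1*144 + 4*sqrt(10))*104 - 149 = (-10 - 12 - 144 + 4*sqrt(10))*104 - 149 = (-166 + 4*sqrt(10))*104 - 149 = (-17264 + 416*sqrt(10)) - 149 = -17413 + 416*sqrt(10)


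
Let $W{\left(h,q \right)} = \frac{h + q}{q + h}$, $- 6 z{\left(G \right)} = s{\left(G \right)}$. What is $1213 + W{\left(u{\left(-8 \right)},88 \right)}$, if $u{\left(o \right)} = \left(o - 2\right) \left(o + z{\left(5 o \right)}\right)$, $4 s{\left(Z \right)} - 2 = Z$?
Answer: $1214$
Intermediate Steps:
$s{\left(Z \right)} = \frac{1}{2} + \frac{Z}{4}$
$z{\left(G \right)} = - \frac{1}{12} - \frac{G}{24}$ ($z{\left(G \right)} = - \frac{\frac{1}{2} + \frac{G}{4}}{6} = - \frac{1}{12} - \frac{G}{24}$)
$u{\left(o \right)} = \left(-2 + o\right) \left(- \frac{1}{12} + \frac{19 o}{24}\right)$ ($u{\left(o \right)} = \left(o - 2\right) \left(o - \left(\frac{1}{12} + \frac{5 o}{24}\right)\right) = \left(-2 + o\right) \left(o - \left(\frac{1}{12} + \frac{5 o}{24}\right)\right) = \left(-2 + o\right) \left(- \frac{1}{12} + \frac{19 o}{24}\right)$)
$W{\left(h,q \right)} = 1$ ($W{\left(h,q \right)} = \frac{h + q}{h + q} = 1$)
$1213 + W{\left(u{\left(-8 \right)},88 \right)} = 1213 + 1 = 1214$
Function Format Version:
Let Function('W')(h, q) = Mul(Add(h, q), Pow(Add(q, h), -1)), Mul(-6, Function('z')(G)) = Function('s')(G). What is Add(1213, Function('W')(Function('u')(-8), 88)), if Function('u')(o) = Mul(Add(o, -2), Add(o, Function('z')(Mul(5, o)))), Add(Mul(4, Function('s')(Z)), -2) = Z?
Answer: 1214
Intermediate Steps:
Function('s')(Z) = Add(Rational(1, 2), Mul(Rational(1, 4), Z))
Function('z')(G) = Add(Rational(-1, 12), Mul(Rational(-1, 24), G)) (Function('z')(G) = Mul(Rational(-1, 6), Add(Rational(1, 2), Mul(Rational(1, 4), G))) = Add(Rational(-1, 12), Mul(Rational(-1, 24), G)))
Function('u')(o) = Mul(Add(-2, o), Add(Rational(-1, 12), Mul(Rational(19, 24), o))) (Function('u')(o) = Mul(Add(o, -2), Add(o, Add(Rational(-1, 12), Mul(Rational(-1, 24), Mul(5, o))))) = Mul(Add(-2, o), Add(o, Add(Rational(-1, 12), Mul(Rational(-5, 24), o)))) = Mul(Add(-2, o), Add(Rational(-1, 12), Mul(Rational(19, 24), o))))
Function('W')(h, q) = 1 (Function('W')(h, q) = Mul(Add(h, q), Pow(Add(h, q), -1)) = 1)
Add(1213, Function('W')(Function('u')(-8), 88)) = Add(1213, 1) = 1214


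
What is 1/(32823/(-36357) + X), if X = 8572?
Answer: 12119/103873127 ≈ 0.00011667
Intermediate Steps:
1/(32823/(-36357) + X) = 1/(32823/(-36357) + 8572) = 1/(32823*(-1/36357) + 8572) = 1/(-10941/12119 + 8572) = 1/(103873127/12119) = 12119/103873127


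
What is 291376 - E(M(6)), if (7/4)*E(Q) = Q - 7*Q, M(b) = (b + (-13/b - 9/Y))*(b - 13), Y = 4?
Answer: 291338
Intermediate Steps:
M(b) = (-13 + b)*(-9/4 + b - 13/b) (M(b) = (b + (-13/b - 9/4))*(b - 13) = (b + (-13/b - 9*¼))*(-13 + b) = (b + (-13/b - 9/4))*(-13 + b) = (b + (-9/4 - 13/b))*(-13 + b) = (-9/4 + b - 13/b)*(-13 + b) = (-13 + b)*(-9/4 + b - 13/b))
E(Q) = -24*Q/7 (E(Q) = 4*(Q - 7*Q)/7 = 4*(-6*Q)/7 = -24*Q/7)
291376 - E(M(6)) = 291376 - (-24)*(65/4 + 6² + 169/6 - 61/4*6)/7 = 291376 - (-24)*(65/4 + 36 + 169*(⅙) - 183/2)/7 = 291376 - (-24)*(65/4 + 36 + 169/6 - 183/2)/7 = 291376 - (-24)*(-133)/(7*12) = 291376 - 1*38 = 291376 - 38 = 291338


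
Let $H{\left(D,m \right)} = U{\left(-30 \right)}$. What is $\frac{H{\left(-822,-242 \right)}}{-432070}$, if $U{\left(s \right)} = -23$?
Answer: $\frac{23}{432070} \approx 5.3232 \cdot 10^{-5}$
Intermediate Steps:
$H{\left(D,m \right)} = -23$
$\frac{H{\left(-822,-242 \right)}}{-432070} = - \frac{23}{-432070} = \left(-23\right) \left(- \frac{1}{432070}\right) = \frac{23}{432070}$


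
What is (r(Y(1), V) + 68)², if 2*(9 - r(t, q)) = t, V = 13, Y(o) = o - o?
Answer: 5929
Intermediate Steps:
Y(o) = 0
r(t, q) = 9 - t/2
(r(Y(1), V) + 68)² = ((9 - ½*0) + 68)² = ((9 + 0) + 68)² = (9 + 68)² = 77² = 5929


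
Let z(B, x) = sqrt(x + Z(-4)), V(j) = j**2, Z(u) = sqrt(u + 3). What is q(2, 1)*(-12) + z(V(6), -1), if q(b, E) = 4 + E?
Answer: -60 + sqrt(-1 + I) ≈ -59.545 + 1.0987*I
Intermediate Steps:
Z(u) = sqrt(3 + u)
z(B, x) = sqrt(I + x) (z(B, x) = sqrt(x + sqrt(3 - 4)) = sqrt(x + sqrt(-1)) = sqrt(x + I) = sqrt(I + x))
q(2, 1)*(-12) + z(V(6), -1) = (4 + 1)*(-12) + sqrt(I - 1) = 5*(-12) + sqrt(-1 + I) = -60 + sqrt(-1 + I)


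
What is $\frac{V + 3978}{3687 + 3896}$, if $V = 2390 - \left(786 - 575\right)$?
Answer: $\frac{6157}{7583} \approx 0.81195$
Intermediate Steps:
$V = 2179$ ($V = 2390 - \left(786 - 575\right) = 2390 - 211 = 2179$)
$\frac{V + 3978}{3687 + 3896} = \frac{2179 + 3978}{3687 + 3896} = \frac{6157}{7583}$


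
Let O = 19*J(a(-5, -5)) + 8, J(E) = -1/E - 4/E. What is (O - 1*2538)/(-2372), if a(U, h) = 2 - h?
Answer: 17805/16604 ≈ 1.0723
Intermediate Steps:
J(E) = -5/E
O = -39/7 (O = 19*(-5/(2 - 1*(-5))) + 8 = 19*(-5/(2 + 5)) + 8 = 19*(-5/7) + 8 = -95/7 + 8 = -39/7 ≈ -5.5714)
(O - 1*2538)/(-2372) = (-39/7 - 1*2538)/(-2372) = (-39/7 - 2538)*(-1/2372) = -17805/7*(-1/2372) = 17805/16604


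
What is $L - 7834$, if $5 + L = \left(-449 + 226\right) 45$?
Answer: $-17874$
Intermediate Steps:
$L = -10040$ ($L = -5 + \left(-449 + 226\right) 45 = -5 - 10035 = -10040$)
$L - 7834 = -10040 - 7834 = -17874$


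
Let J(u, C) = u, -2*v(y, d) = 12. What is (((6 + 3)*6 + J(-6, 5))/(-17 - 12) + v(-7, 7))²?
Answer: 49284/841 ≈ 58.602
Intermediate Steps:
v(y, d) = -6 (v(y, d) = -½*12 = -6)
(((6 + 3)*6 + J(-6, 5))/(-17 - 12) + v(-7, 7))² = (((6 + 3)*6 - 6)/(-17 - 12) - 6)² = ((9*6 - 6)/(-29) - 6)² = ((54 - 6)*(-1/29) - 6)² = (48*(-1/29) - 6)² = (-48/29 - 6)² = (-222/29)² = 49284/841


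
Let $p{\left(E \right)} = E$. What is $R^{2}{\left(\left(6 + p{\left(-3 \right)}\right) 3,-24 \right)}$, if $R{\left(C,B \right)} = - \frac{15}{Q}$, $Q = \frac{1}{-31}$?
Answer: $216225$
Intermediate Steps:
$Q = - \frac{1}{31} \approx -0.032258$
$R{\left(C,B \right)} = 465$ ($R{\left(C,B \right)} = - \frac{15}{- \frac{1}{31}} = \left(-15\right) \left(-31\right) = 465$)
$R^{2}{\left(\left(6 + p{\left(-3 \right)}\right) 3,-24 \right)} = 465^{2} = 216225$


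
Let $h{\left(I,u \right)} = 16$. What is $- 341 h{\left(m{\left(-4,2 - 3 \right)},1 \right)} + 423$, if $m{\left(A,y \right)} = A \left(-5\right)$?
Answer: $-5033$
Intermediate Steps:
$m{\left(A,y \right)} = - 5 A$
$- 341 h{\left(m{\left(-4,2 - 3 \right)},1 \right)} + 423 = \left(-341\right) 16 + 423 = -5456 + 423 = -5033$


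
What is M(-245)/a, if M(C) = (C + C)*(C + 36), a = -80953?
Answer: -102410/80953 ≈ -1.2651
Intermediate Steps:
M(C) = 2*C*(36 + C) (M(C) = (2*C)*(36 + C) = 2*C*(36 + C))
M(-245)/a = (2*(-245)*(36 - 245))/(-80953) = (2*(-245)*(-209))*(-1/80953) = 102410*(-1/80953) = -102410/80953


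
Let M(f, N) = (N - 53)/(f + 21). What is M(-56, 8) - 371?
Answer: -2588/7 ≈ -369.71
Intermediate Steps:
M(f, N) = (-53 + N)/(21 + f)
M(-56, 8) - 371 = (-53 + 8)/(21 - 56) - 371 = -45/(-35) - 371 = -1/35*(-45) - 371 = 9/7 - 371 = -2588/7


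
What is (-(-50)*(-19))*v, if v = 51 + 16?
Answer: -63650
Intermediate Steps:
v = 67
(-(-50)*(-19))*v = -(-50)*(-19)*67 = -25*38*67 = -950*67 = -63650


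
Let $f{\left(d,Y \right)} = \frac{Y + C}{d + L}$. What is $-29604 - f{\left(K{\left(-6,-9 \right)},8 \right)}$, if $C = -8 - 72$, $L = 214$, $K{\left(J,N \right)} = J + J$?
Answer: $- \frac{2989968}{101} \approx -29604.0$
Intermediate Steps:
$K{\left(J,N \right)} = 2 J$
$C = -80$
$f{\left(d,Y \right)} = \frac{-80 + Y}{214 + d}$ ($f{\left(d,Y \right)} = \frac{Y - 80}{d + 214} = \frac{-80 + Y}{214 + d}$)
$-29604 - f{\left(K{\left(-6,-9 \right)},8 \right)} = -29604 - \frac{-80 + 8}{214 + 2 \left(-6\right)} = -29604 - \frac{1}{214 - 12} \left(-72\right) = -29604 - \frac{1}{202} \left(-72\right) = -29604 - - \frac{36}{101} = -29604 + \frac{36}{101} = - \frac{2989968}{101}$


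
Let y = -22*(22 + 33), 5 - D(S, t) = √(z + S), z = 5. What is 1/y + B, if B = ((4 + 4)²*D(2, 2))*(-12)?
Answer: -4646401/1210 + 768*√7 ≈ -1808.1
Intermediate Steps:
D(S, t) = 5 - √(5 + S)
B = -3840 + 768*√7 (B = ((4 + 4)²*(5 - √(5 + 2)))*(-12) = (8²*(5 - √7))*(-12) = (64*(5 - √7))*(-12) = (320 - 64*√7)*(-12) = -3840 + 768*√7 ≈ -1808.1)
y = -1210 (y = -22*55 = -1210)
1/y + B = 1/(-1210) + (-3840 + 768*√7) = -1/1210 + (-3840 + 768*√7) = -4646401/1210 + 768*√7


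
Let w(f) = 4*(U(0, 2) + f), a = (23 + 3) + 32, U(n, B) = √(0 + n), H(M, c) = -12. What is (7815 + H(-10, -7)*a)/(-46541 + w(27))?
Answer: -7119/46433 ≈ -0.15332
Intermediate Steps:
U(n, B) = √n
a = 58 (a = 26 + 32 = 58)
w(f) = 4*f (w(f) = 4*(√0 + f) = 4*(0 + f) = 4*f)
(7815 + H(-10, -7)*a)/(-46541 + w(27)) = (7815 - 12*58)/(-46541 + 4*27) = (7815 - 696)/(-46541 + 108) = 7119/(-46433) = 7119*(-1/46433) = -7119/46433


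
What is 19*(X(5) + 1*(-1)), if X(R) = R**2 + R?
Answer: 551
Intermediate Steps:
X(R) = R + R**2
19*(X(5) + 1*(-1)) = 19*(5*(1 + 5) + 1*(-1)) = 19*(5*6 - 1) = 19*(30 - 1) = 19*29 = 551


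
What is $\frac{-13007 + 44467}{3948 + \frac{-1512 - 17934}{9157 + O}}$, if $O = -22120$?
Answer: $\frac{13593866}{1706579} \approx 7.9656$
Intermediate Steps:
$\frac{-13007 + 44467}{3948 + \frac{-1512 - 17934}{9157 + O}} = \frac{-13007 + 44467}{3948 + \frac{-1512 - 17934}{9157 - 22120}} = \frac{31460}{3948 - \frac{19446}{-12963}} = \frac{31460}{3948 - - \frac{6482}{4321}} = \frac{31460}{3948 + \frac{6482}{4321}} = \frac{31460}{\frac{17065790}{4321}} = 31460 \cdot \frac{4321}{17065790} = \frac{13593866}{1706579}$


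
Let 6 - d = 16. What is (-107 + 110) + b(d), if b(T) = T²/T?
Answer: -7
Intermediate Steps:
d = -10 (d = 6 - 1*16 = 6 - 16 = -10)
b(T) = T
(-107 + 110) + b(d) = (-107 + 110) - 10 = 3 - 10 = -7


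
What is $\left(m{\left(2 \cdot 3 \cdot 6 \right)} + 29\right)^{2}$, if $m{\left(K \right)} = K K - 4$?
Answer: $1745041$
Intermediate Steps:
$m{\left(K \right)} = -4 + K^{2}$ ($m{\left(K \right)} = K^{2} - 4 = -4 + K^{2}$)
$\left(m{\left(2 \cdot 3 \cdot 6 \right)} + 29\right)^{2} = \left(\left(-4 + \left(2 \cdot 3 \cdot 6\right)^{2}\right) + 29\right)^{2} = \left(\left(-4 + \left(6 \cdot 6\right)^{2}\right) + 29\right)^{2} = \left(\left(-4 + 36^{2}\right) + 29\right)^{2} = \left(\left(-4 + 1296\right) + 29\right)^{2} = \left(1292 + 29\right)^{2} = 1321^{2} = 1745041$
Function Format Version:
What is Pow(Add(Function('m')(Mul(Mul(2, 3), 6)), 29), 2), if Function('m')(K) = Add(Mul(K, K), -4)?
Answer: 1745041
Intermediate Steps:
Function('m')(K) = Add(-4, Pow(K, 2)) (Function('m')(K) = Add(Pow(K, 2), -4) = Add(-4, Pow(K, 2)))
Pow(Add(Function('m')(Mul(Mul(2, 3), 6)), 29), 2) = Pow(Add(Add(-4, Pow(Mul(Mul(2, 3), 6), 2)), 29), 2) = Pow(Add(Add(-4, Pow(Mul(6, 6), 2)), 29), 2) = Pow(Add(Add(-4, Pow(36, 2)), 29), 2) = Pow(Add(Add(-4, 1296), 29), 2) = Pow(Add(1292, 29), 2) = Pow(1321, 2) = 1745041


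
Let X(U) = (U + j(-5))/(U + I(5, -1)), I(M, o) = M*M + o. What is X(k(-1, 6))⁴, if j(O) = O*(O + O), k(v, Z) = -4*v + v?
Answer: 7890481/531441 ≈ 14.847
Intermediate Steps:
k(v, Z) = -3*v
I(M, o) = o + M² (I(M, o) = M² + o = o + M²)
j(O) = 2*O² (j(O) = O*(2*O) = 2*O²)
X(U) = (50 + U)/(24 + U) (X(U) = (U + 2*(-5)²)/(U + (-1 + 5²)) = (U + 2*25)/(U + (-1 + 25)) = (U + 50)/(U + 24) = (50 + U)/(24 + U))
X(k(-1, 6))⁴ = ((50 - 3*(-1))/(24 - 3*(-1)))⁴ = ((50 + 3)/(24 + 3))⁴ = (53/27)⁴ = 7890481/531441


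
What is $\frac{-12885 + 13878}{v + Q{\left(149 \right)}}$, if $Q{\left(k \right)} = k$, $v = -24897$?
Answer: $- \frac{993}{24748} \approx -0.040124$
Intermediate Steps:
$\frac{-12885 + 13878}{v + Q{\left(149 \right)}} = \frac{-12885 + 13878}{-24897 + 149} = \frac{993}{-24748} = 993 \left(- \frac{1}{24748}\right) = - \frac{993}{24748}$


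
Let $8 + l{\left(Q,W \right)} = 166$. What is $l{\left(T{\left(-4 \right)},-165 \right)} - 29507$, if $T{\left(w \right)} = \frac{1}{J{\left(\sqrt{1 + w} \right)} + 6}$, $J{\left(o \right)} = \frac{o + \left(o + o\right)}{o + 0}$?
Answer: $-29349$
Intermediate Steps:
$J{\left(o \right)} = 3$ ($J{\left(o \right)} = \frac{o + 2 o}{o} = \frac{3 o}{o} = 3$)
$T{\left(w \right)} = \frac{1}{9}$ ($T{\left(w \right)} = \frac{1}{3 + 6} = \frac{1}{9}$)
$l{\left(Q,W \right)} = 158$ ($l{\left(Q,W \right)} = -8 + 166 = 158$)
$l{\left(T{\left(-4 \right)},-165 \right)} - 29507 = 158 - 29507 = -29349$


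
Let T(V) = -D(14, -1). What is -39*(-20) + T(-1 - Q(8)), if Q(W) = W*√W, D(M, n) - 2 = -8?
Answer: 786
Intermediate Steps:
D(M, n) = -6 (D(M, n) = 2 - 8 = -6)
Q(W) = W^(3/2)
T(V) = 6 (T(V) = -1*(-6) = 6)
-39*(-20) + T(-1 - Q(8)) = -39*(-20) + 6 = 780 + 6 = 786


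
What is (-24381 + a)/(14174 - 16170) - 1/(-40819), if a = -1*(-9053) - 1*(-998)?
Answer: 292469133/40737362 ≈ 7.1794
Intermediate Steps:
a = 10051 (a = 9053 + 998 = 10051)
(-24381 + a)/(14174 - 16170) - 1/(-40819) = (-24381 + 10051)/(14174 - 16170) - 1/(-40819) = -14330/(-1996) - 1*(-1/40819) = -14330*(-1/1996) + 1/40819 = 7165/998 + 1/40819 = 292469133/40737362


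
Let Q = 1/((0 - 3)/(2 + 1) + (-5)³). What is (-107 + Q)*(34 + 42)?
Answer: -512354/63 ≈ -8132.6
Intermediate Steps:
Q = -1/126 (Q = 1/(-3/3 - 125) = 1/(-3*⅓ - 125) = 1/(-1 - 125) = 1/(-126) = -1/126 ≈ -0.0079365)
(-107 + Q)*(34 + 42) = (-107 - 1/126)*(34 + 42) = -13483/126*76 = -512354/63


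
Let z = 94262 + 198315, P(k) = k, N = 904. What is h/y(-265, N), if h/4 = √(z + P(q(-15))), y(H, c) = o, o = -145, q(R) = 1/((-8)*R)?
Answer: -√1053277230/2175 ≈ -14.921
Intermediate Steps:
q(R) = -1/(8*R)
z = 292577
y(H, c) = -145
h = √1053277230/15 (h = 4*√(292577 - ⅛/(-15)) = 4*√(292577 - ⅛*(-1/15)) = 4*√(292577 + 1/120) = 4*√(35109241/120) = 4*(√1053277230/60) = √1053277230/15 ≈ 2163.6)
h/y(-265, N) = (√1053277230/15)/(-145) = (√1053277230/15)*(-1/145) = -√1053277230/2175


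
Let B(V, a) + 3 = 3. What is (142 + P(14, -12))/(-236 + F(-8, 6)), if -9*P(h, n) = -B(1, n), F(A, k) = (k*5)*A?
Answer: -71/238 ≈ -0.29832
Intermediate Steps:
B(V, a) = 0 (B(V, a) = -3 + 3 = 0)
F(A, k) = 5*A*k (F(A, k) = (5*k)*A = 5*A*k)
P(h, n) = 0 (P(h, n) = -(-1)*0/9 = -⅑*0 = 0)
(142 + P(14, -12))/(-236 + F(-8, 6)) = (142 + 0)/(-236 + 5*(-8)*6) = 142/(-236 - 240) = 142/(-476) = 142*(-1/476) = -71/238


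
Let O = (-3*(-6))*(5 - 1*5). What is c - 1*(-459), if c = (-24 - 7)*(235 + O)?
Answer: -6826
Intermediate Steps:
O = 0 (O = 18*(5 - 5) = 18*0 = 0)
c = -7285 (c = (-24 - 7)*(235 + 0) = -31*235 = -7285)
c - 1*(-459) = -7285 - 1*(-459) = -7285 + 459 = -6826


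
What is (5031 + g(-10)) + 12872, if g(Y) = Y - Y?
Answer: 17903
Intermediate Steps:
g(Y) = 0
(5031 + g(-10)) + 12872 = (5031 + 0) + 12872 = 5031 + 12872 = 17903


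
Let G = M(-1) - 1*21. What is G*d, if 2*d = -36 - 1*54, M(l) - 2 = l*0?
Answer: 855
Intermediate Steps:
M(l) = 2 (M(l) = 2 + l*0 = 2 + 0 = 2)
d = -45 (d = (-36 - 1*54)/2 = (-36 - 54)/2 = (1/2)*(-90) = -45)
G = -19 (G = 2 - 1*21 = 2 - 21 = -19)
G*d = -19*(-45) = 855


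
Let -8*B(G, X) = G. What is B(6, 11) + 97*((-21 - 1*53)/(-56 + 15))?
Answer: 28589/164 ≈ 174.32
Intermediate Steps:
B(G, X) = -G/8
B(6, 11) + 97*((-21 - 1*53)/(-56 + 15)) = -⅛*6 + 97*((-21 - 1*53)/(-56 + 15)) = -¾ + 97*((-21 - 53)/(-41)) = -¾ + 97*(-74*(-1/41)) = -¾ + 97*(74/41) = -¾ + 7178/41 = 28589/164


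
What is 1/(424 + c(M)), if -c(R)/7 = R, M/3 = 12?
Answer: 1/172 ≈ 0.0058140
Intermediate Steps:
M = 36 (M = 3*12 = 36)
c(R) = -7*R
1/(424 + c(M)) = 1/(424 - 7*36) = 1/(424 - 252) = 1/172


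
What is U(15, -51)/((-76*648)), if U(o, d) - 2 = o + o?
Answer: -1/1539 ≈ -0.00064977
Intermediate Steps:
U(o, d) = 2 + 2*o (U(o, d) = 2 + (o + o) = 2 + 2*o)
U(15, -51)/((-76*648)) = (2 + 2*15)/((-76*648)) = (2 + 30)/(-49248) = 32*(-1/49248) = -1/1539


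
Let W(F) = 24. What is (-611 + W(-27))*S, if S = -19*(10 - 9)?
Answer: 11153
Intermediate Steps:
S = -19 (S = -19*1 = -19)
(-611 + W(-27))*S = (-611 + 24)*(-19) = -587*(-19) = 11153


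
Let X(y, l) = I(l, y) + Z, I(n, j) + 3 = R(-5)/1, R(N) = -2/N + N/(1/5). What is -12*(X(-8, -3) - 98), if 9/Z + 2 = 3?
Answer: 6996/5 ≈ 1399.2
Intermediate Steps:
Z = 9 (Z = 9/(-2 + 3) = 9/1 = 9*1 = 9)
R(N) = -2/N + 5*N (R(N) = -2/N + N/(1/5) = -2/N + N*5 = -2/N + 5*N)
I(n, j) = -138/5 (I(n, j) = -3 + (-2/(-5) + 5*(-5))/1 = -3 + (-2*(-1/5) - 25)*1 = -3 + (2/5 - 25)*1 = -3 - 123/5*1 = -3 - 123/5 = -138/5)
X(y, l) = -93/5 (X(y, l) = -138/5 + 9 = -93/5)
-12*(X(-8, -3) - 98) = -12*(-93/5 - 98) = -12*(-583/5) = 6996/5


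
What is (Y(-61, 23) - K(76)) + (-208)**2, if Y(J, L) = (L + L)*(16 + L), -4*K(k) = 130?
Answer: 90181/2 ≈ 45091.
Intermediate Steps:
K(k) = -65/2 (K(k) = -1/4*130 = -65/2)
Y(J, L) = 2*L*(16 + L) (Y(J, L) = (2*L)*(16 + L) = 2*L*(16 + L))
(Y(-61, 23) - K(76)) + (-208)**2 = (2*23*(16 + 23) - 1*(-65/2)) + (-208)**2 = (2*23*39 + 65/2) + 43264 = (1794 + 65/2) + 43264 = 3653/2 + 43264 = 90181/2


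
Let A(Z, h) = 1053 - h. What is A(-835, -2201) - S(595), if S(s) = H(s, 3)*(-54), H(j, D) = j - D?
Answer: 35222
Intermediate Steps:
S(s) = 162 - 54*s (S(s) = (s - 1*3)*(-54) = (s - 3)*(-54) = (-3 + s)*(-54) = 162 - 54*s)
A(-835, -2201) - S(595) = (1053 - 1*(-2201)) - (162 - 54*595) = (1053 + 2201) - (162 - 32130) = 3254 - 1*(-31968) = 3254 + 31968 = 35222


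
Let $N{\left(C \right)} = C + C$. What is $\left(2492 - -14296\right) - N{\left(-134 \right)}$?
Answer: $17056$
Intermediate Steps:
$N{\left(C \right)} = 2 C$
$\left(2492 - -14296\right) - N{\left(-134 \right)} = \left(2492 - -14296\right) - 2 \left(-134\right) = \left(2492 + 14296\right) - -268 = 16788 + 268 = 17056$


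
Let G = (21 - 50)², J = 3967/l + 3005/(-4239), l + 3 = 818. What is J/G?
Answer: 14367038/2905474185 ≈ 0.0049448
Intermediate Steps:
l = 815 (l = -3 + 818 = 815)
J = 14367038/3454785 (J = 3967/815 + 3005/(-4239) = 3967*(1/815) + 3005*(-1/4239) = 3967/815 - 3005/4239 = 14367038/3454785 ≈ 4.1586)
G = 841 (G = (-29)² = 841)
J/G = (14367038/3454785)/841 = (14367038/3454785)*(1/841) = 14367038/2905474185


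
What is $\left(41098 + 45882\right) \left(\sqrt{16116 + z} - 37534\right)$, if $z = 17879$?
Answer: $-3264707320 + 86980 \sqrt{33995} \approx -3.2487 \cdot 10^{9}$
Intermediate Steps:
$\left(41098 + 45882\right) \left(\sqrt{16116 + z} - 37534\right) = \left(41098 + 45882\right) \left(\sqrt{16116 + 17879} - 37534\right) = 86980 \left(\sqrt{33995} - 37534\right) = 86980 \left(-37534 + \sqrt{33995}\right) = -3264707320 + 86980 \sqrt{33995}$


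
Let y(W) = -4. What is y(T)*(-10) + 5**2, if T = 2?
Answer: 65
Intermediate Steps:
y(T)*(-10) + 5**2 = -4*(-10) + 5**2 = 40 + 25 = 65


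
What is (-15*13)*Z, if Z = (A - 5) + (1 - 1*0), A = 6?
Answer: -390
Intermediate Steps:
Z = 2 (Z = (6 - 5) + (1 - 1*0) = 1 + (1 + 0) = 1 + 1 = 2)
(-15*13)*Z = -15*13*2 = -195*2 = -390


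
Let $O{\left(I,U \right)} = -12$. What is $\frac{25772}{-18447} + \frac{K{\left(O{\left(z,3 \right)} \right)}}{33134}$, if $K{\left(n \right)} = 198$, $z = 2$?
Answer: $- \frac{425138471}{305611449} \approx -1.3911$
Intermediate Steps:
$\frac{25772}{-18447} + \frac{K{\left(O{\left(z,3 \right)} \right)}}{33134} = \frac{25772}{-18447} + \frac{198}{33134} = 25772 \left(- \frac{1}{18447}\right) + 198 \cdot \frac{1}{33134} = - \frac{25772}{18447} + \frac{99}{16567} = - \frac{425138471}{305611449}$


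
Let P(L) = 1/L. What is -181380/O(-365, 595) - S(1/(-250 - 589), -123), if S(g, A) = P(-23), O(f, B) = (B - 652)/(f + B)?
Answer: 319833419/437 ≈ 7.3188e+5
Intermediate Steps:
O(f, B) = (-652 + B)/(B + f)
S(g, A) = -1/23 (S(g, A) = 1/(-23) = -1/23)
-181380/O(-365, 595) - S(1/(-250 - 589), -123) = -181380*(595 - 365)/(-652 + 595) - 1*(-1/23) = -181380/(-57/230) + 1/23 = -181380*(-230/57) + 1/23 = 13905800/19 + 1/23 = 319833419/437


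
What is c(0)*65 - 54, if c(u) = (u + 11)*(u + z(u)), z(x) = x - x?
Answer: -54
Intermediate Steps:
z(x) = 0
c(u) = u*(11 + u) (c(u) = (u + 11)*(u + 0) = (11 + u)*u = u*(11 + u))
c(0)*65 - 54 = (0*(11 + 0))*65 - 54 = (0*11)*65 - 54 = 0*65 - 54 = 0 - 54 = -54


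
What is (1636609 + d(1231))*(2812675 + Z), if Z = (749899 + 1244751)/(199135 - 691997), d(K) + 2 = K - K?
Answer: 1134380289816169200/246431 ≈ 4.6032e+12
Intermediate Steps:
d(K) = -2 (d(K) = -2 + (K - K) = -2 + 0 = -2)
Z = -997325/246431 (Z = 1994650/(-492862) = 1994650*(-1/492862) = -997325/246431 ≈ -4.0471)
(1636609 + d(1231))*(2812675 + Z) = (1636609 - 2)*(2812675 - 997325/246431) = 1636607*(693129315600/246431) = 1134380289816169200/246431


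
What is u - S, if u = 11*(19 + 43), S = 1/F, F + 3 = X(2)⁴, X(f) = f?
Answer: 8865/13 ≈ 681.92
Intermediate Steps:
F = 13 (F = -3 + 2⁴ = -3 + 16 = 13)
S = 1/13 ≈ 0.076923
u = 682 (u = 11*62 = 682)
u - S = 682 - 1*1/13 = 682 - 1/13 = 8865/13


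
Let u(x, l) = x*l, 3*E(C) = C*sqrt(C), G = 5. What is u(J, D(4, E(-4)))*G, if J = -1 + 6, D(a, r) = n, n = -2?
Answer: -50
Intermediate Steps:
E(C) = C**(3/2)/3 (E(C) = (C*sqrt(C))/3 = C**(3/2)/3)
D(a, r) = -2
J = 5
u(x, l) = l*x
u(J, D(4, E(-4)))*G = -2*5*5 = -10*5 = -50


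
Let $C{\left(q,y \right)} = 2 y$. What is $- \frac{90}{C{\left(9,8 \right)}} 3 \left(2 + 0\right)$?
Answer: $- \frac{135}{4} \approx -33.75$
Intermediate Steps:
$- \frac{90}{C{\left(9,8 \right)}} 3 \left(2 + 0\right) = - \frac{90}{2 \cdot 8} \cdot 3 \left(2 + 0\right) = - \frac{90}{16} \cdot 3 \cdot 2 = \left(-90\right) \frac{1}{16} \cdot 6 = \left(- \frac{45}{8}\right) 6 = - \frac{135}{4}$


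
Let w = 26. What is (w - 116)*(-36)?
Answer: 3240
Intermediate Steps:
(w - 116)*(-36) = (26 - 116)*(-36) = -90*(-36) = 3240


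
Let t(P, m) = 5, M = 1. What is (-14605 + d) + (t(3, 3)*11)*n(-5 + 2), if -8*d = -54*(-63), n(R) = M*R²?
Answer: -58141/4 ≈ -14535.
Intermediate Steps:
n(R) = R² (n(R) = 1*R² = R²)
d = -1701/4 (d = -(-27)*(-63)/4 = -⅛*3402 = -1701/4 ≈ -425.25)
(-14605 + d) + (t(3, 3)*11)*n(-5 + 2) = (-14605 - 1701/4) + (5*11)*(-5 + 2)² = -60121/4 + 55*(-3)² = -60121/4 + 55*9 = -60121/4 + 495 = -58141/4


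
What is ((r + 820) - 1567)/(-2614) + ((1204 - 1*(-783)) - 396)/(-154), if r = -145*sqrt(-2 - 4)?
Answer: -1010959/100639 + 145*I*sqrt(6)/2614 ≈ -10.045 + 0.13587*I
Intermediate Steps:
r = -145*I*sqrt(6) ≈ -355.18*I
((r + 820) - 1567)/(-2614) + ((1204 - 1*(-783)) - 396)/(-154) = ((-145*I*sqrt(6) + 820) - 1567)/(-2614) + ((1204 - 1*(-783)) - 396)/(-154) = ((820 - 145*I*sqrt(6)) - 1567)*(-1/2614) + ((1204 + 783) - 396)*(-1/154) = (-747 - 145*I*sqrt(6))*(-1/2614) + (1987 - 396)*(-1/154) = (747/2614 + 145*I*sqrt(6)/2614) + 1591*(-1/154) = (747/2614 + 145*I*sqrt(6)/2614) - 1591/154 = -1010959/100639 + 145*I*sqrt(6)/2614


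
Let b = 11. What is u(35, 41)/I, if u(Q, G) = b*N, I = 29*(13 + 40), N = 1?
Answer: 11/1537 ≈ 0.0071568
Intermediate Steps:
I = 1537 (I = 29*53 = 1537)
u(Q, G) = 11 (u(Q, G) = 11*1 = 11)
u(35, 41)/I = 11/1537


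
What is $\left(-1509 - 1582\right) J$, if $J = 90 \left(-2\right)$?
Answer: $556380$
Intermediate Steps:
$J = -180$
$\left(-1509 - 1582\right) J = \left(-1509 - 1582\right) \left(-180\right) = \left(-3091\right) \left(-180\right) = 556380$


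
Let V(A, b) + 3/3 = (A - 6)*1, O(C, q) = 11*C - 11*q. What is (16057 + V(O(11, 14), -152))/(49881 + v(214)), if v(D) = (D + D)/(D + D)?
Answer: 16017/49882 ≈ 0.32110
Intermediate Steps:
v(D) = 1 (v(D) = (2*D)/((2*D)) = (2*D)*(1/(2*D)) = 1)
O(C, q) = -11*q + 11*C
V(A, b) = -7 + A (V(A, b) = -1 + (A - 6)*1 = -1 + (-6 + A)*1 = -1 + (-6 + A) = -7 + A)
(16057 + V(O(11, 14), -152))/(49881 + v(214)) = (16057 + (-7 + (-11*14 + 11*11)))/(49881 + 1) = (16057 + (-7 + (-154 + 121)))/49882 = (16057 + (-7 - 33))*(1/49882) = (16057 - 40)*(1/49882) = 16017*(1/49882) = 16017/49882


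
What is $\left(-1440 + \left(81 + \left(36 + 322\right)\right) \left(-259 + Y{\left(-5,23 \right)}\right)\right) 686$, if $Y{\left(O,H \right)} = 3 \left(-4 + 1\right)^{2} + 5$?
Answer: $-69349798$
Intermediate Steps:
$Y{\left(O,H \right)} = 32$ ($Y{\left(O,H \right)} = 3 \left(-3\right)^{2} + 5 = 3 \cdot 9 + 5 = 27 + 5 = 32$)
$\left(-1440 + \left(81 + \left(36 + 322\right)\right) \left(-259 + Y{\left(-5,23 \right)}\right)\right) 686 = \left(-1440 + \left(81 + \left(36 + 322\right)\right) \left(-259 + 32\right)\right) 686 = \left(-1440 + \left(81 + 358\right) \left(-227\right)\right) 686 = \left(-1440 + 439 \left(-227\right)\right) 686 = \left(-1440 - 99653\right) 686 = \left(-101093\right) 686 = -69349798$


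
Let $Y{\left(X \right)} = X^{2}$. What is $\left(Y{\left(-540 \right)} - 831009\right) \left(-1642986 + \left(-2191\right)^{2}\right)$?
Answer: $-1703181220455$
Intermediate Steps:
$\left(Y{\left(-540 \right)} - 831009\right) \left(-1642986 + \left(-2191\right)^{2}\right) = \left(\left(-540\right)^{2} - 831009\right) \left(-1642986 + \left(-2191\right)^{2}\right) = \left(291600 - 831009\right) \left(-1642986 + 4800481\right) = \left(-539409\right) 3157495 = -1703181220455$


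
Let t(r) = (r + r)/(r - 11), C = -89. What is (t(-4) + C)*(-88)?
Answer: 116776/15 ≈ 7785.1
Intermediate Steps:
t(r) = 2*r/(-11 + r) (t(r) = (2*r)/(-11 + r) = 2*r/(-11 + r))
(t(-4) + C)*(-88) = (2*(-4)/(-11 - 4) - 89)*(-88) = (2*(-4)/(-15) - 89)*(-88) = (2*(-4)*(-1/15) - 89)*(-88) = (8/15 - 89)*(-88) = -1327/15*(-88) = 116776/15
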